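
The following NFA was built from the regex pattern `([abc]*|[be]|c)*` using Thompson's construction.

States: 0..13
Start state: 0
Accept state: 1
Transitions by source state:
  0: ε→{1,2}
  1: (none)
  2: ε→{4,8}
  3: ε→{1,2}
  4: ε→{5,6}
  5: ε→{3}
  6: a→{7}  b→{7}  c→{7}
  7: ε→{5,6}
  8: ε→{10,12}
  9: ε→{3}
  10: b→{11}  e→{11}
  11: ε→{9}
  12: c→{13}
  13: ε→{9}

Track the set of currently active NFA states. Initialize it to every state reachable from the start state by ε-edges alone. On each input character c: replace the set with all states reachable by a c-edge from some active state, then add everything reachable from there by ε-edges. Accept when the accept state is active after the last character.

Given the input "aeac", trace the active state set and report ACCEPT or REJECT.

Answer: ACCEPT

Trace:
start: ε-closure({0}) = {0,1,2,3,4,5,6,8,10,12}
'a' @ 1: {1,2,3,4,5,6,7,8,10,12}  ✓accept
'e' @ 2: {1,2,3,4,5,6,8,9,10,11,12}  ✓accept
'a' @ 3: {1,2,3,4,5,6,7,8,10,12}  ✓accept
'c' @ 4: {1,2,3,4,5,6,7,8,9,10,12,13}  ✓accept
after full input: {1,2,3,4,5,6,7,8,9,10,12,13}  (accept=1 in)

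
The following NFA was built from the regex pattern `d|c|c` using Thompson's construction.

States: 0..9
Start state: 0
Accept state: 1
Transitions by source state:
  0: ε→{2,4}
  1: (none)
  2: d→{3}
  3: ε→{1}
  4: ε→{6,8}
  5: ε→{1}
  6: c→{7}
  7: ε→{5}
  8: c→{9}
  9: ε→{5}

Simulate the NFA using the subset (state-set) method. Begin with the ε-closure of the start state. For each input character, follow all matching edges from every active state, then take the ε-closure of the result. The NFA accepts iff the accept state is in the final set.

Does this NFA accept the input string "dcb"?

initial (ε-close {0}): {0,2,4,6,8}
'd' @ 1: {1,3}  (accept∈set)
'c' @ 2: {}  — no active states
rest 'b' ignored (set empty)
after full input: {}  (accept=1 not in)

Answer: REJECT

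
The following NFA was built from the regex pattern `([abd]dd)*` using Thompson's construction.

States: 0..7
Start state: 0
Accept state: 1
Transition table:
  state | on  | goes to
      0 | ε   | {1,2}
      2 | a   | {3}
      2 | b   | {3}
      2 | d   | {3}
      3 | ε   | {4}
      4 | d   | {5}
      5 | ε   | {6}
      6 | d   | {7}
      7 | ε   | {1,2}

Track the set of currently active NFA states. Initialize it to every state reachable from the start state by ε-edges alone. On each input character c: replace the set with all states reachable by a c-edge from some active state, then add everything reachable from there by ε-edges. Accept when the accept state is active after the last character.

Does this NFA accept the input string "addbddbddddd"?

start: ε-closure({0}) = {0,1,2}
'a' @ 1: {3,4}
'd' @ 2: {5,6}
'd' @ 3: {1,2,7}  (accept∈set)
'b' @ 4: {3,4}
'd' @ 5: {5,6}
'd' @ 6: {1,2,7}  (accept∈set)
'b' @ 7: {3,4}
'd' @ 8: {5,6}
'd' @ 9: {1,2,7}  (accept∈set)
'd' @ 10: {3,4}
'd' @ 11: {5,6}
'd' @ 12: {1,2,7}  (accept∈set)
after full input: {1,2,7}  (accept=1 in)

Answer: ACCEPT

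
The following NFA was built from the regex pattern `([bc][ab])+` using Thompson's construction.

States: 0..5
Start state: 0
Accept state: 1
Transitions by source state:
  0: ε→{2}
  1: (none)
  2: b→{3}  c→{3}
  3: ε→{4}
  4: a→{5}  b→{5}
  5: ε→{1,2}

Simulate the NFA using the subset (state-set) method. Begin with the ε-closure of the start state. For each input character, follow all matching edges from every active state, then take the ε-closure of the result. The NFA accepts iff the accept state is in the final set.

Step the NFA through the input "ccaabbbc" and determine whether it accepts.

Answer: REJECT

Steps:
S₀ = ε-closure({0}) = {0,2}
'c' @ 1: {3,4}
'c' @ 2: {}  — no active states
rest 'aabbbc' ignored (set empty)
final: {}; accept 1 not in set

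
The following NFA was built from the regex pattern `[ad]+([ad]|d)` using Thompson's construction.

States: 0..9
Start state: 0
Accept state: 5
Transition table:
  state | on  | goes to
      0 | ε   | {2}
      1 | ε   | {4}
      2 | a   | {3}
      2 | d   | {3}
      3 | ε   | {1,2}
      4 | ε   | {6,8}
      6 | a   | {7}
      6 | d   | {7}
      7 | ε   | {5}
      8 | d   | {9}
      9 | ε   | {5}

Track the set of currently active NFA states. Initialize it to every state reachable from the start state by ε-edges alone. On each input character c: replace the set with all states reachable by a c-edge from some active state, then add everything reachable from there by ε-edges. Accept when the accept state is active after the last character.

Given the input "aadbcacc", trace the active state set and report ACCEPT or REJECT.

Answer: REJECT

Trace:
initial (ε-close {0}): {0,2}
'a' @ 1: {1,2,3,4,6,8}
'a' @ 2: {1,2,3,4,5,6,7,8}  [accepting]
'd' @ 3: {1,2,3,4,5,6,7,8,9}  [accepting]
'b' @ 4: {}  — state set empty
rest 'cacc' ignored (set empty)
after full input: {}  (accept=5 not in)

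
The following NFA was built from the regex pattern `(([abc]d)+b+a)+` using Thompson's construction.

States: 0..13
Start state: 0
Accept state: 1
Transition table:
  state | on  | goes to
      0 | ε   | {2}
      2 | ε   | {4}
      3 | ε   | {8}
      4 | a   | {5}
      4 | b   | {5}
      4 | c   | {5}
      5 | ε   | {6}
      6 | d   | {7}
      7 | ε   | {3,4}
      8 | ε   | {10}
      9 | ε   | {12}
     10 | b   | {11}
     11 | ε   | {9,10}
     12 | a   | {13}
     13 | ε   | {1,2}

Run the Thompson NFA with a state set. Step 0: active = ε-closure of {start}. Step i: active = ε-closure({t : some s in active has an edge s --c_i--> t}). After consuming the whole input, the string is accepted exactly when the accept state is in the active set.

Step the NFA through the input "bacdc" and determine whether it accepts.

S₀ = ε-closure({0}) = {0,2,4}
'b' @ 1: {5,6}
'a' @ 2: {}  — no active states
rest 'cdc' ignored (set empty)
final: {}; accept 1 not in set

Answer: REJECT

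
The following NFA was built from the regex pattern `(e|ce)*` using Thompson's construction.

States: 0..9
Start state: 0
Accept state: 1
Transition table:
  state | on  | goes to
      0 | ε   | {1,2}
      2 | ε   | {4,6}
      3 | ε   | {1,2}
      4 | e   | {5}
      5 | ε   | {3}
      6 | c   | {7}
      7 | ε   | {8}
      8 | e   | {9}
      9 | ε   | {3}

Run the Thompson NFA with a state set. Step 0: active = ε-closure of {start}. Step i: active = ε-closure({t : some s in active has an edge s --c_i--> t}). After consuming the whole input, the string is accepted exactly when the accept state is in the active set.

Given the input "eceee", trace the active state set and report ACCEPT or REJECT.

Answer: ACCEPT

Trace:
initial (ε-close {0}): {0,1,2,4,6}
'e' @ 1: {1,2,3,4,5,6}  ✓accept
'c' @ 2: {7,8}
'e' @ 3: {1,2,3,4,6,9}  ✓accept
'e' @ 4: {1,2,3,4,5,6}  ✓accept
'e' @ 5: {1,2,3,4,5,6}  ✓accept
final: {1,2,3,4,5,6}; accept 1 in set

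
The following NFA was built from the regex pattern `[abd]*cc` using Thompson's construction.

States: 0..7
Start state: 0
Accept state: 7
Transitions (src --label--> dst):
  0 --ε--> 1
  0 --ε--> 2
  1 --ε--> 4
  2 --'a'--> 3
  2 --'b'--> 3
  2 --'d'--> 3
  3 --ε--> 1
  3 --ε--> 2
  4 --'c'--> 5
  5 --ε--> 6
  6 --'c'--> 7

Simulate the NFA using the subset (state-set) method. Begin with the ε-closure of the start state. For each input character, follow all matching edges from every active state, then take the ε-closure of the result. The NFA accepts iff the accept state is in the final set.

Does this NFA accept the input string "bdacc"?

Answer: ACCEPT

Steps:
start: ε-closure({0}) = {0,1,2,4}
'b' @ 1: {1,2,3,4}
'd' @ 2: {1,2,3,4}
'a' @ 3: {1,2,3,4}
'c' @ 4: {5,6}
'c' @ 5: {7}  [accepting]
final: {7}; accept 7 in set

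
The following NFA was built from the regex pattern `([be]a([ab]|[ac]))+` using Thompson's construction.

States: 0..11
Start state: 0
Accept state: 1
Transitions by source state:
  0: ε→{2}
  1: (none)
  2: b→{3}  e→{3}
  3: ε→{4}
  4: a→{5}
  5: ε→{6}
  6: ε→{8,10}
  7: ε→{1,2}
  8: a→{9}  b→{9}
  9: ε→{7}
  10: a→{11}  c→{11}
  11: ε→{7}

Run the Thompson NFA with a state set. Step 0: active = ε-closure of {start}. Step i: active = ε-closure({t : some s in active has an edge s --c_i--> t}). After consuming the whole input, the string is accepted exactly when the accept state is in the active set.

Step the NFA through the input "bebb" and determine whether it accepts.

initial (ε-close {0}): {0,2}
'b' @ 1: {3,4}
'e' @ 2: {}  — dead — no transitions
rest 'bb' ignored (set empty)
final: {}; accept 1 not in set

Answer: REJECT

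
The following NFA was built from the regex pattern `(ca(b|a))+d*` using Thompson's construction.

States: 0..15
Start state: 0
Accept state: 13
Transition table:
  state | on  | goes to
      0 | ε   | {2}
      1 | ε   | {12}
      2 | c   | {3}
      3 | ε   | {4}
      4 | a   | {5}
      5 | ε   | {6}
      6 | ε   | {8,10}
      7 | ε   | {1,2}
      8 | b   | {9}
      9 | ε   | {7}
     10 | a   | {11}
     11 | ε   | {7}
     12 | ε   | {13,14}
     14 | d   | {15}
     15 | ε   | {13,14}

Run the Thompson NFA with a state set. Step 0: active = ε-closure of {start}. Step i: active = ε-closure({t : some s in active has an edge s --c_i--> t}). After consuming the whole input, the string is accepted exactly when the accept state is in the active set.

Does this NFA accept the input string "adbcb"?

start: ε-closure({0}) = {0,2}
'a' @ 1: {}  — dead — no transitions
rest 'dbcb' ignored (set empty)
after full input: {}  (accept=13 not in)

Answer: REJECT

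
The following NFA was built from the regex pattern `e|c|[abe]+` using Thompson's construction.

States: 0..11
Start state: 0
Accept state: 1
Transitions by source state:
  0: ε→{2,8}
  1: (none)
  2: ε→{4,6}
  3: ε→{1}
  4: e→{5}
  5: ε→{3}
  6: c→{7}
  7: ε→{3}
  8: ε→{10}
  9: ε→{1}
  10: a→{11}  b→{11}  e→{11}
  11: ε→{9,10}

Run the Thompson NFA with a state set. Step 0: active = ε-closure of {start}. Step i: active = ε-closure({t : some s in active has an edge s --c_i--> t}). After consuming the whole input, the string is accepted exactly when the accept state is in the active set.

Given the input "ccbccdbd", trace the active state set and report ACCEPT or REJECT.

Answer: REJECT

Steps:
initial (ε-close {0}): {0,2,4,6,8,10}
'c' @ 1: {1,3,7}  ✓accept
'c' @ 2: {}  — no active states
rest 'bccdbd' ignored (set empty)
end set {} — state 1 not in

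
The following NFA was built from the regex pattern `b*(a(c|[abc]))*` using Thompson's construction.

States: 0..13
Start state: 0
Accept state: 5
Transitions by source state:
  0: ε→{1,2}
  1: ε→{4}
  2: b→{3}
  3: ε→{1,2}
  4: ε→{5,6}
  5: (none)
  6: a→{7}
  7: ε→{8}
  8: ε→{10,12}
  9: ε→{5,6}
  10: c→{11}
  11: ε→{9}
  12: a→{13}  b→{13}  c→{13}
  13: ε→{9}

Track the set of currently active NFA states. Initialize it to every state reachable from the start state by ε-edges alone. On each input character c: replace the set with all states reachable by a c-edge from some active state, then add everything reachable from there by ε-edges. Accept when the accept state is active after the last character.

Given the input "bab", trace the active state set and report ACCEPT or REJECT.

Answer: ACCEPT

Trace:
start: ε-closure({0}) = {0,1,2,4,5,6}
'b' @ 1: {1,2,3,4,5,6}  ✓accept
'a' @ 2: {7,8,10,12}
'b' @ 3: {5,6,9,13}  ✓accept
end set {5,6,9,13} — state 5 in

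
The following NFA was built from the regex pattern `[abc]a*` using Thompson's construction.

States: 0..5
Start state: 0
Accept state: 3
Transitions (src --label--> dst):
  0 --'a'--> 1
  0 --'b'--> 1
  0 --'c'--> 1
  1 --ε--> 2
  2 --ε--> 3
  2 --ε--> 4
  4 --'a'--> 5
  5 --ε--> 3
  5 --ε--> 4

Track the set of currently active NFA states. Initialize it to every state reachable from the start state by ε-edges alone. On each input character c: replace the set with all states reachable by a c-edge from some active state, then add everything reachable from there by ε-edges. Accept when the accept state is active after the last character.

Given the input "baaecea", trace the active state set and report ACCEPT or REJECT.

initial (ε-close {0}): {0}
'b' @ 1: {1,2,3,4}  (accept∈set)
'a' @ 2: {3,4,5}  (accept∈set)
'a' @ 3: {3,4,5}  (accept∈set)
'e' @ 4: {}  — dead — no transitions
rest 'cea' ignored (set empty)
end set {} — state 3 not in

Answer: REJECT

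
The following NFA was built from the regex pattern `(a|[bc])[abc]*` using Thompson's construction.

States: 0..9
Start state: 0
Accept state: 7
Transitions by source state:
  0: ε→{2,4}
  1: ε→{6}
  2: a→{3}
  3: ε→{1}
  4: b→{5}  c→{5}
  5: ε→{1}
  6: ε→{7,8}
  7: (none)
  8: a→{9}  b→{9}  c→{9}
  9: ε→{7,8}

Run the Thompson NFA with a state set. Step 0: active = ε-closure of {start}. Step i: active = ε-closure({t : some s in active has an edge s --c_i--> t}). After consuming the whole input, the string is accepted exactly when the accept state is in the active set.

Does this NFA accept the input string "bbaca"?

S₀ = ε-closure({0}) = {0,2,4}
'b' @ 1: {1,5,6,7,8}  (accept∈set)
'b' @ 2: {7,8,9}  (accept∈set)
'a' @ 3: {7,8,9}  (accept∈set)
'c' @ 4: {7,8,9}  (accept∈set)
'a' @ 5: {7,8,9}  (accept∈set)
after full input: {7,8,9}  (accept=7 in)

Answer: ACCEPT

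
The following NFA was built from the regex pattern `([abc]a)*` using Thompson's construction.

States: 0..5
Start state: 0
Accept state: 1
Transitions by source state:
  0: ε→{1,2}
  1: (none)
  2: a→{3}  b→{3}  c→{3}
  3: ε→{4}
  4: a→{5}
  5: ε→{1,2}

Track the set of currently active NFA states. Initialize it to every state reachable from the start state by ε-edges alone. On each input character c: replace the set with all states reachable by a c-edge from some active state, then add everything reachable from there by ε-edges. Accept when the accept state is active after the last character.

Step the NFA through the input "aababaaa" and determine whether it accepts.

Answer: ACCEPT

Trace:
initial (ε-close {0}): {0,1,2}
'a' @ 1: {3,4}
'a' @ 2: {1,2,5}  (accept∈set)
'b' @ 3: {3,4}
'a' @ 4: {1,2,5}  (accept∈set)
'b' @ 5: {3,4}
'a' @ 6: {1,2,5}  (accept∈set)
'a' @ 7: {3,4}
'a' @ 8: {1,2,5}  (accept∈set)
final: {1,2,5}; accept 1 in set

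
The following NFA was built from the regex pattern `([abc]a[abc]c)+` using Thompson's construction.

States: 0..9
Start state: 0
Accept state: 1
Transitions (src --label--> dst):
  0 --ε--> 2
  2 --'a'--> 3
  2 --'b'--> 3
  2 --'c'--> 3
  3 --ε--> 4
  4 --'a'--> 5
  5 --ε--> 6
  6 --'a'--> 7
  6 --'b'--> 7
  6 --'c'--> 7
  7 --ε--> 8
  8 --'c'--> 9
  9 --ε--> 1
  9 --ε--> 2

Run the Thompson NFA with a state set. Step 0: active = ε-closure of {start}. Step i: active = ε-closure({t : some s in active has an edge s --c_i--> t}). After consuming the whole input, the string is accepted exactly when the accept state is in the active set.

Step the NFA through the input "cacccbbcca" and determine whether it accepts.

S₀ = ε-closure({0}) = {0,2}
'c' @ 1: {3,4}
'a' @ 2: {5,6}
'c' @ 3: {7,8}
'c' @ 4: {1,2,9}  [accepting]
'c' @ 5: {3,4}
'b' @ 6: {}  — no active states
rest 'bcca' ignored (set empty)
end set {} — state 1 not in

Answer: REJECT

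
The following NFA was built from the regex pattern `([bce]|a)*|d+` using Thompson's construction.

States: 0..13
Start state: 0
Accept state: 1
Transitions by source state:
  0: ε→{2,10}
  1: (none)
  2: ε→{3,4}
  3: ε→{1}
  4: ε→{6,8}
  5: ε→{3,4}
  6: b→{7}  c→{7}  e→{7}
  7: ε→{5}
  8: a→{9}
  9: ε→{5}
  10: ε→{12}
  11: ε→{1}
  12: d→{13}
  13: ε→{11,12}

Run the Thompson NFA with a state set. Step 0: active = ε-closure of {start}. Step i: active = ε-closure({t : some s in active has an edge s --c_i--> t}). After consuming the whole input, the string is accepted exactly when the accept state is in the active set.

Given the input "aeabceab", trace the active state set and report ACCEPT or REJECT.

initial (ε-close {0}): {0,1,2,3,4,6,8,10,12}
'a' @ 1: {1,3,4,5,6,8,9}  (accept∈set)
'e' @ 2: {1,3,4,5,6,7,8}  (accept∈set)
'a' @ 3: {1,3,4,5,6,8,9}  (accept∈set)
'b' @ 4: {1,3,4,5,6,7,8}  (accept∈set)
'c' @ 5: {1,3,4,5,6,7,8}  (accept∈set)
'e' @ 6: {1,3,4,5,6,7,8}  (accept∈set)
'a' @ 7: {1,3,4,5,6,8,9}  (accept∈set)
'b' @ 8: {1,3,4,5,6,7,8}  (accept∈set)
end set {1,3,4,5,6,7,8} — state 1 in

Answer: ACCEPT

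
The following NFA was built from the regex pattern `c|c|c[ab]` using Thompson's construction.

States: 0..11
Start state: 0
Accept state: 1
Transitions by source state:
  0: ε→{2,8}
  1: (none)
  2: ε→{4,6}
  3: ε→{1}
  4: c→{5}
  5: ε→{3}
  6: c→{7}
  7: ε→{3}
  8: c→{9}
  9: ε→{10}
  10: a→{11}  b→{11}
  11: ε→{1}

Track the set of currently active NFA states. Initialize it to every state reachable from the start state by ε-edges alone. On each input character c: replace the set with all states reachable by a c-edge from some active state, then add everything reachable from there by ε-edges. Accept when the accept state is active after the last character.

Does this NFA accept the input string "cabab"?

S₀ = ε-closure({0}) = {0,2,4,6,8}
'c' @ 1: {1,3,5,7,9,10}  ✓accept
'a' @ 2: {1,11}  ✓accept
'b' @ 3: {}  — dead — no transitions
rest 'ab' ignored (set empty)
after full input: {}  (accept=1 not in)

Answer: REJECT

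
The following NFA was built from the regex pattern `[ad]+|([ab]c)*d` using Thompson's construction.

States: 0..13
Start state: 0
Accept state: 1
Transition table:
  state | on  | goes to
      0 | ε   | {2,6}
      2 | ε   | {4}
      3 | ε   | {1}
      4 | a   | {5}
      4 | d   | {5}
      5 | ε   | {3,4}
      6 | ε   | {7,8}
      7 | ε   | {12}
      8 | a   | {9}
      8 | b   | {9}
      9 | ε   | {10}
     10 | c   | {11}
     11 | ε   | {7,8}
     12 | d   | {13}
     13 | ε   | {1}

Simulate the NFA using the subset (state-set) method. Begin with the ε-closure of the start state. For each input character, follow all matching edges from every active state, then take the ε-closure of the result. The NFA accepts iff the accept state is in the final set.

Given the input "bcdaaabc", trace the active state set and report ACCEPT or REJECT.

Answer: REJECT

Derivation:
start: ε-closure({0}) = {0,2,4,6,7,8,12}
'b' @ 1: {9,10}
'c' @ 2: {7,8,11,12}
'd' @ 3: {1,13}  (accept∈set)
'a' @ 4: {}  — state set empty
rest 'aabc' ignored (set empty)
end set {} — state 1 not in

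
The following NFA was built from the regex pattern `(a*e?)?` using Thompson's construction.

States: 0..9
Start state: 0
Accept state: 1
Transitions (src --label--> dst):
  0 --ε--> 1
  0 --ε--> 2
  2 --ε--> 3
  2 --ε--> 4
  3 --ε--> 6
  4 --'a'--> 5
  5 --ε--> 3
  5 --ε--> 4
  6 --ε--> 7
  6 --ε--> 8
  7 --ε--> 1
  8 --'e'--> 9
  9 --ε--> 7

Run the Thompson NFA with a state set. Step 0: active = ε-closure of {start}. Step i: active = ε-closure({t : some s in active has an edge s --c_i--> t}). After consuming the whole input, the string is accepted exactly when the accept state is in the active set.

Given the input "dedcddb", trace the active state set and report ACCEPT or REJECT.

Answer: REJECT

Steps:
S₀ = ε-closure({0}) = {0,1,2,3,4,6,7,8}
'd' @ 1: {}  — dead — no transitions
rest 'edcddb' ignored (set empty)
after full input: {}  (accept=1 not in)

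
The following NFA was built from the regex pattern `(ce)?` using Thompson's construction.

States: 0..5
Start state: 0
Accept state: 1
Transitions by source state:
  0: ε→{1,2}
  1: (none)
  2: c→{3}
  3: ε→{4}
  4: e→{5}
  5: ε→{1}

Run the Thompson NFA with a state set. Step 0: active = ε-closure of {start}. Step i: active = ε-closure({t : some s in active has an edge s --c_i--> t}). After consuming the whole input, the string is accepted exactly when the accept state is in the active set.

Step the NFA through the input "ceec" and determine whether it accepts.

Answer: REJECT

Steps:
initial (ε-close {0}): {0,1,2}
'c' @ 1: {3,4}
'e' @ 2: {1,5}  ✓accept
'e' @ 3: {}  — dead — no transitions
rest 'c' ignored (set empty)
final: {}; accept 1 not in set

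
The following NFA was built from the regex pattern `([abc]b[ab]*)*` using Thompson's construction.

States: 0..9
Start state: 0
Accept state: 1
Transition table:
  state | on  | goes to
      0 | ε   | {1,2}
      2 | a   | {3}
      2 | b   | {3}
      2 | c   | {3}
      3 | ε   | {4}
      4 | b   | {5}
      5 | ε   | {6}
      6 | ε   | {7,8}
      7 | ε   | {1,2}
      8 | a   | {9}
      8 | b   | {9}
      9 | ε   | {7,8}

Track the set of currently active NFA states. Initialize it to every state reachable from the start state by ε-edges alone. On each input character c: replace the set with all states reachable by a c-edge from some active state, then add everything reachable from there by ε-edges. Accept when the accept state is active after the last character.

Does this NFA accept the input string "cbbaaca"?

Answer: REJECT

Steps:
S₀ = ε-closure({0}) = {0,1,2}
'c' @ 1: {3,4}
'b' @ 2: {1,2,5,6,7,8}  ✓accept
'b' @ 3: {1,2,3,4,7,8,9}  ✓accept
'a' @ 4: {1,2,3,4,7,8,9}  ✓accept
'a' @ 5: {1,2,3,4,7,8,9}  ✓accept
'c' @ 6: {3,4}
'a' @ 7: {}  — state set empty
final: {}; accept 1 not in set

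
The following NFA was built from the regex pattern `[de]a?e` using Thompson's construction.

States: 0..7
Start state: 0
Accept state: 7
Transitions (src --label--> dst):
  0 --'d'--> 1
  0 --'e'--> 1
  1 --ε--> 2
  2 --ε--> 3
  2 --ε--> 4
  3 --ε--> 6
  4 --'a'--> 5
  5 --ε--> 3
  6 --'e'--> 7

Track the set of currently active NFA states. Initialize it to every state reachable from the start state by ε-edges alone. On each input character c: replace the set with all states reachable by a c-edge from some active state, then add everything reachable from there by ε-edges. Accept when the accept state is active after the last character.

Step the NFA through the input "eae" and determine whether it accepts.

Answer: ACCEPT

Derivation:
initial (ε-close {0}): {0}
'e' @ 1: {1,2,3,4,6}
'a' @ 2: {3,5,6}
'e' @ 3: {7}  ✓accept
final: {7}; accept 7 in set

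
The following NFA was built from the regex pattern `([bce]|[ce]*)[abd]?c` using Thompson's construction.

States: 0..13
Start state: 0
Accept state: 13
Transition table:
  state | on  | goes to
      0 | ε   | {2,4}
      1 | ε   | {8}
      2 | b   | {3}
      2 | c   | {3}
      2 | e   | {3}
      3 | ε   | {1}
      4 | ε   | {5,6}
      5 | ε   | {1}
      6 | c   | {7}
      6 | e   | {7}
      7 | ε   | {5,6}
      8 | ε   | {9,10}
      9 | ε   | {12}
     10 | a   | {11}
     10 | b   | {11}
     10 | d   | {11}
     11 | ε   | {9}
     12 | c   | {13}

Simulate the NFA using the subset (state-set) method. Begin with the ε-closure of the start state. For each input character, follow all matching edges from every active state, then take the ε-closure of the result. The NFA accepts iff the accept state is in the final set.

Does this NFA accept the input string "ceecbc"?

Answer: ACCEPT

Derivation:
S₀ = ε-closure({0}) = {0,1,2,4,5,6,8,9,10,12}
'c' @ 1: {1,3,5,6,7,8,9,10,12,13}  (accept∈set)
'e' @ 2: {1,5,6,7,8,9,10,12}
'e' @ 3: {1,5,6,7,8,9,10,12}
'c' @ 4: {1,5,6,7,8,9,10,12,13}  (accept∈set)
'b' @ 5: {9,11,12}
'c' @ 6: {13}  (accept∈set)
after full input: {13}  (accept=13 in)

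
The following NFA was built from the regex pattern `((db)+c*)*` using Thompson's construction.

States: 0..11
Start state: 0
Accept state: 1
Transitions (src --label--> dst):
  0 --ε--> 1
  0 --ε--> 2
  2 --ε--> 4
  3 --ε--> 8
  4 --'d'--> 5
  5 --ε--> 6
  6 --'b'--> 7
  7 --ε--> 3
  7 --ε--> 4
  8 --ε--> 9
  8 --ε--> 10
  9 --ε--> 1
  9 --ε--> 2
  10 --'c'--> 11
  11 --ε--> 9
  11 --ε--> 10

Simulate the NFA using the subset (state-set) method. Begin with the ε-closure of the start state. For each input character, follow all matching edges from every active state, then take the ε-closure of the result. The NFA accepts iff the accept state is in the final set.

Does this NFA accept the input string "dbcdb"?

start: ε-closure({0}) = {0,1,2,4}
'd' @ 1: {5,6}
'b' @ 2: {1,2,3,4,7,8,9,10}  ✓accept
'c' @ 3: {1,2,4,9,10,11}  ✓accept
'd' @ 4: {5,6}
'b' @ 5: {1,2,3,4,7,8,9,10}  ✓accept
end set {1,2,3,4,7,8,9,10} — state 1 in

Answer: ACCEPT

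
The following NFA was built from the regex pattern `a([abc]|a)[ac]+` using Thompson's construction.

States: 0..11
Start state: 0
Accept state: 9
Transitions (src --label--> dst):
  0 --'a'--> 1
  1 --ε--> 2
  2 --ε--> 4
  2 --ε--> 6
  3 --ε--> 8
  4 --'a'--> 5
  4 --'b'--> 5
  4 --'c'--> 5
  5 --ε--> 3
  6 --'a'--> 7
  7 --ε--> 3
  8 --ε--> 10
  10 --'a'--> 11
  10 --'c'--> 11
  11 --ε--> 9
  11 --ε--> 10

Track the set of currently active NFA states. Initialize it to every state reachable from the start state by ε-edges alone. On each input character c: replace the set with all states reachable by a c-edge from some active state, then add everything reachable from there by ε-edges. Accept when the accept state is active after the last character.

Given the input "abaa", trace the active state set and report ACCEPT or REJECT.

Answer: ACCEPT

Derivation:
initial (ε-close {0}): {0}
'a' @ 1: {1,2,4,6}
'b' @ 2: {3,5,8,10}
'a' @ 3: {9,10,11}  ✓accept
'a' @ 4: {9,10,11}  ✓accept
end set {9,10,11} — state 9 in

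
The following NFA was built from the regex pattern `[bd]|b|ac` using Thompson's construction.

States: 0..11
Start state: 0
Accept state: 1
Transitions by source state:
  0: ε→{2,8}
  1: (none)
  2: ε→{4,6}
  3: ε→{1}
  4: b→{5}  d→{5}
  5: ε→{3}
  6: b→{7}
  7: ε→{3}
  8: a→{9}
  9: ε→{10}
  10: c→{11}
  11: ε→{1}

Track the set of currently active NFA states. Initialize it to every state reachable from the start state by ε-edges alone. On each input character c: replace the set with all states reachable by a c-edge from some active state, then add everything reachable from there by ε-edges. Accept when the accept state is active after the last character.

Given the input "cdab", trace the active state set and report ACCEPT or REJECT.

Answer: REJECT

Steps:
S₀ = ε-closure({0}) = {0,2,4,6,8}
'c' @ 1: {}  — no active states
rest 'dab' ignored (set empty)
end set {} — state 1 not in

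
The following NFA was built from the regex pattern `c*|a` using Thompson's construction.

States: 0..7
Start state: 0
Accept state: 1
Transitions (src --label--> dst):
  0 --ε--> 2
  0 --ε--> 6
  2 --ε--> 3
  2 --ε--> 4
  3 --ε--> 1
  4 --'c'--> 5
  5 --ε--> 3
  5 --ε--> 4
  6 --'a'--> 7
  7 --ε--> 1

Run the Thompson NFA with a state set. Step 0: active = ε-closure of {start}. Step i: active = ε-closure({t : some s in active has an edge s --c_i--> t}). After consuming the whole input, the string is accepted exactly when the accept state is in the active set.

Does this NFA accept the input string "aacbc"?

initial (ε-close {0}): {0,1,2,3,4,6}
'a' @ 1: {1,7}  (accept∈set)
'a' @ 2: {}  — no active states
rest 'cbc' ignored (set empty)
after full input: {}  (accept=1 not in)

Answer: REJECT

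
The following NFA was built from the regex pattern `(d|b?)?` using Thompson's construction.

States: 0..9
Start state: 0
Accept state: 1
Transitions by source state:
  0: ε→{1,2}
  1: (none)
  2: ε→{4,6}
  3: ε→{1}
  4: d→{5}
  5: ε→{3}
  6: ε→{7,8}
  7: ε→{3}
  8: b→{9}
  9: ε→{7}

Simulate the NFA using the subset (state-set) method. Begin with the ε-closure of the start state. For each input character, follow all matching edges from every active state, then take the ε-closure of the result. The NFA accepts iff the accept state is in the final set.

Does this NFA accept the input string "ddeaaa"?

S₀ = ε-closure({0}) = {0,1,2,3,4,6,7,8}
'd' @ 1: {1,3,5}  (accept∈set)
'd' @ 2: {}  — no active states
rest 'eaaa' ignored (set empty)
final: {}; accept 1 not in set

Answer: REJECT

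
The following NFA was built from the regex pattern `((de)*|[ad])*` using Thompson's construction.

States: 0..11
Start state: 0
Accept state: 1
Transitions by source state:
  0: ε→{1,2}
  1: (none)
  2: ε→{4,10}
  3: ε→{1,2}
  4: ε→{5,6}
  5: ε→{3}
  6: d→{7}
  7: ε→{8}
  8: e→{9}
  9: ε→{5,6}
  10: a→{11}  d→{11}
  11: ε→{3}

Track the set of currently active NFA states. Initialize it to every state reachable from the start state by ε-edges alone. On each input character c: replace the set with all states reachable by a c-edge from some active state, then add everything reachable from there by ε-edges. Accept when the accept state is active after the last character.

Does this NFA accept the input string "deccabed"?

S₀ = ε-closure({0}) = {0,1,2,3,4,5,6,10}
'd' @ 1: {1,2,3,4,5,6,7,8,10,11}  [accepting]
'e' @ 2: {1,2,3,4,5,6,9,10}  [accepting]
'c' @ 3: {}  — no active states
rest 'cabed' ignored (set empty)
final: {}; accept 1 not in set

Answer: REJECT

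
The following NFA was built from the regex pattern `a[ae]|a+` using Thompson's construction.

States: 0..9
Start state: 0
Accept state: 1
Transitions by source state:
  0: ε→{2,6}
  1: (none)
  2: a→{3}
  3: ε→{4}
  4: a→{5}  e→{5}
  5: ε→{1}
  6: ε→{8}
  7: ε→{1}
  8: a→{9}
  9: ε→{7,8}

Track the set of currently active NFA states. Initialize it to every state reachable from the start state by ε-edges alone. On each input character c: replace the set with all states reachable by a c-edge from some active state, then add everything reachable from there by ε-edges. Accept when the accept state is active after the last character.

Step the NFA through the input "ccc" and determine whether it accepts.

initial (ε-close {0}): {0,2,6,8}
'c' @ 1: {}  — state set empty
rest 'cc' ignored (set empty)
after full input: {}  (accept=1 not in)

Answer: REJECT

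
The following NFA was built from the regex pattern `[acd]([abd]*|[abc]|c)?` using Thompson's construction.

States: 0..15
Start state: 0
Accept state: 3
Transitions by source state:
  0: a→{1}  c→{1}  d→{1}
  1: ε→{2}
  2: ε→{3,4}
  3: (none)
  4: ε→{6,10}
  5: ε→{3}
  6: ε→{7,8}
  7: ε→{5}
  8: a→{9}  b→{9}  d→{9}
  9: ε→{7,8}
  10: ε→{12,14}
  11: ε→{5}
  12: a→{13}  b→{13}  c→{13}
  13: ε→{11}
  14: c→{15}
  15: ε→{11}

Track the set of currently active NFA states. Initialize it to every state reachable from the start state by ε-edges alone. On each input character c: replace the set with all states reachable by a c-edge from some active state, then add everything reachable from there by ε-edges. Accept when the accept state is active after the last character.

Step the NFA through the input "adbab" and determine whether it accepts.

Answer: ACCEPT

Derivation:
S₀ = ε-closure({0}) = {0}
'a' @ 1: {1,2,3,4,5,6,7,8,10,12,14}  (accept∈set)
'd' @ 2: {3,5,7,8,9}  (accept∈set)
'b' @ 3: {3,5,7,8,9}  (accept∈set)
'a' @ 4: {3,5,7,8,9}  (accept∈set)
'b' @ 5: {3,5,7,8,9}  (accept∈set)
end set {3,5,7,8,9} — state 3 in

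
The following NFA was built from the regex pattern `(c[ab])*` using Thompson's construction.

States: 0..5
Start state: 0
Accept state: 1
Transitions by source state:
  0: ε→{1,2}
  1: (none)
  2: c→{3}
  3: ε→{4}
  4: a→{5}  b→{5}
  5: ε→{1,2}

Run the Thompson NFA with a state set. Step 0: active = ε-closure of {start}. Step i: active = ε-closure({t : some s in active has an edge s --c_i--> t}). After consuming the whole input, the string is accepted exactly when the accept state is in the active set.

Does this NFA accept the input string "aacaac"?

S₀ = ε-closure({0}) = {0,1,2}
'a' @ 1: {}  — no active states
rest 'acaac' ignored (set empty)
final: {}; accept 1 not in set

Answer: REJECT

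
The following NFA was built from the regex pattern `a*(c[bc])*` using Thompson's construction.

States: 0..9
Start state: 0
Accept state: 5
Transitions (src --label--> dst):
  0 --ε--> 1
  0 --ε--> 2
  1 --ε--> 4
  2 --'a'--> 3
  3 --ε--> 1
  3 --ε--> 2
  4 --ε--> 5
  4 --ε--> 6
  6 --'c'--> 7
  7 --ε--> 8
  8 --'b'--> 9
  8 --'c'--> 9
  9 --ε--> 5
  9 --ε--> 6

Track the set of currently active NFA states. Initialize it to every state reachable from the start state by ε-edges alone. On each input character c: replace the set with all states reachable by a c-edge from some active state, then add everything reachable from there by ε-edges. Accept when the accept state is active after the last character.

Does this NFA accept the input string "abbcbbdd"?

Answer: REJECT

Derivation:
initial (ε-close {0}): {0,1,2,4,5,6}
'a' @ 1: {1,2,3,4,5,6}  ✓accept
'b' @ 2: {}  — no active states
rest 'bcbbdd' ignored (set empty)
end set {} — state 5 not in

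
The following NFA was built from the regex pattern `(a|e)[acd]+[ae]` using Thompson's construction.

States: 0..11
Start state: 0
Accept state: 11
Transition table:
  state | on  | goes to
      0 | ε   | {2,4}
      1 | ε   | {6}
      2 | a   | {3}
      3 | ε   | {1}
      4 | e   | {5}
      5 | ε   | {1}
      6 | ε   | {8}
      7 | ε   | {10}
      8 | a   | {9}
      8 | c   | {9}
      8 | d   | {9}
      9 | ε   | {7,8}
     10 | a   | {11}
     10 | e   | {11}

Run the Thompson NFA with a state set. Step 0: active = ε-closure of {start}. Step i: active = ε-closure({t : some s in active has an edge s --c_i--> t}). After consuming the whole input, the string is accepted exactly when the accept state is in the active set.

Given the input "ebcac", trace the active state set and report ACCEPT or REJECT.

start: ε-closure({0}) = {0,2,4}
'e' @ 1: {1,5,6,8}
'b' @ 2: {}  — dead — no transitions
rest 'cac' ignored (set empty)
end set {} — state 11 not in

Answer: REJECT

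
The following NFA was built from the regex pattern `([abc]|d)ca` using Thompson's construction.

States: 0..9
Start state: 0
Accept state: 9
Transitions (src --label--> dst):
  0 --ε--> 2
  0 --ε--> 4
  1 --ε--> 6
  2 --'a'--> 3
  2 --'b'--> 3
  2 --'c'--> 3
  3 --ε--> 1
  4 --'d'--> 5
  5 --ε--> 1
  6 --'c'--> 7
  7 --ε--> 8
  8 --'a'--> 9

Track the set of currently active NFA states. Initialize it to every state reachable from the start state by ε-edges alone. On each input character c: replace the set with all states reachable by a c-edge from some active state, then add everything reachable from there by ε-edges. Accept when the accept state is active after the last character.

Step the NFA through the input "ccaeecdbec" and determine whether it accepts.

start: ε-closure({0}) = {0,2,4}
'c' @ 1: {1,3,6}
'c' @ 2: {7,8}
'a' @ 3: {9}  (accept∈set)
'e' @ 4: {}  — state set empty
rest 'ecdbec' ignored (set empty)
end set {} — state 9 not in

Answer: REJECT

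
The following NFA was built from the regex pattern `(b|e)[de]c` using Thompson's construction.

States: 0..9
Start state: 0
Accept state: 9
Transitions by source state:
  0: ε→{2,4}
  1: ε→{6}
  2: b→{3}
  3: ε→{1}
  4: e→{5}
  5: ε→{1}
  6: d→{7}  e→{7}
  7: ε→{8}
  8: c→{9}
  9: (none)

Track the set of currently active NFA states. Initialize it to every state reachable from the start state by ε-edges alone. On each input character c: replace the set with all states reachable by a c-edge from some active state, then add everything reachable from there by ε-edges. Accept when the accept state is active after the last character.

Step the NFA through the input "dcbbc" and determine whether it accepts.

initial (ε-close {0}): {0,2,4}
'd' @ 1: {}  — dead — no transitions
rest 'cbbc' ignored (set empty)
end set {} — state 9 not in

Answer: REJECT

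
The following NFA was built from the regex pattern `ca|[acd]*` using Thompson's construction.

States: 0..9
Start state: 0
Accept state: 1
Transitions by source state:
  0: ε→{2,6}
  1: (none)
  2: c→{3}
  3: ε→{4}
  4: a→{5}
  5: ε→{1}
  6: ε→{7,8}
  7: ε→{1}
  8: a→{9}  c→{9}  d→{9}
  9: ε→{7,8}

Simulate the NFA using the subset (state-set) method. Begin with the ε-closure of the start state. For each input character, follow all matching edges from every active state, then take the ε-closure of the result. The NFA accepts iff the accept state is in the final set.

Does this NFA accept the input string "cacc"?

S₀ = ε-closure({0}) = {0,1,2,6,7,8}
'c' @ 1: {1,3,4,7,8,9}  [accepting]
'a' @ 2: {1,5,7,8,9}  [accepting]
'c' @ 3: {1,7,8,9}  [accepting]
'c' @ 4: {1,7,8,9}  [accepting]
end set {1,7,8,9} — state 1 in

Answer: ACCEPT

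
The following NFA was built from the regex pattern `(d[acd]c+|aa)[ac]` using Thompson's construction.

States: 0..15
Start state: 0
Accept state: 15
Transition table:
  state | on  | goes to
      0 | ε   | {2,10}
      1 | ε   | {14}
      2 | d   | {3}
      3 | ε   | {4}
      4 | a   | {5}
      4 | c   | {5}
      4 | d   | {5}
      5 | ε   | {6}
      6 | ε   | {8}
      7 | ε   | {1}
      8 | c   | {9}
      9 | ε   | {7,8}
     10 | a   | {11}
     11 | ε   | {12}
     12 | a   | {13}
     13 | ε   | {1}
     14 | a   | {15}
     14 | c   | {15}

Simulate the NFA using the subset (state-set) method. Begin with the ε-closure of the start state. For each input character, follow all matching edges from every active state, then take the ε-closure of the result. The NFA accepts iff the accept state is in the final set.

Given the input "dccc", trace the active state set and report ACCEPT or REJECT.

Answer: ACCEPT

Trace:
initial (ε-close {0}): {0,2,10}
'd' @ 1: {3,4}
'c' @ 2: {5,6,8}
'c' @ 3: {1,7,8,9,14}
'c' @ 4: {1,7,8,9,14,15}  [accepting]
after full input: {1,7,8,9,14,15}  (accept=15 in)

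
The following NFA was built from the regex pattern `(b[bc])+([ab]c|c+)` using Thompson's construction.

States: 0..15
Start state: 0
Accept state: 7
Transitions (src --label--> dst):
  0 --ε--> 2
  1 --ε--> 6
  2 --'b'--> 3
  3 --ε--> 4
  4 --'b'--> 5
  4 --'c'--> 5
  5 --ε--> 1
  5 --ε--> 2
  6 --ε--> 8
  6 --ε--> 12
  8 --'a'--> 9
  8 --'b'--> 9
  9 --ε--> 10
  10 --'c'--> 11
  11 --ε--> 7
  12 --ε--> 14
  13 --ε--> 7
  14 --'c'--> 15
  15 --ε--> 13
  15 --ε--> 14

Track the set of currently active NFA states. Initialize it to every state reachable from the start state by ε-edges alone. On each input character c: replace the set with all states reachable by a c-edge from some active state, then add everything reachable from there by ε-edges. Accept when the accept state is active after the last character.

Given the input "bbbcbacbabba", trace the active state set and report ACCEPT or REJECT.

Answer: REJECT

Derivation:
S₀ = ε-closure({0}) = {0,2}
'b' @ 1: {3,4}
'b' @ 2: {1,2,5,6,8,12,14}
'b' @ 3: {3,4,9,10}
'c' @ 4: {1,2,5,6,7,8,11,12,14}  ✓accept
'b' @ 5: {3,4,9,10}
'a' @ 6: {}  — state set empty
rest 'cbabba' ignored (set empty)
after full input: {}  (accept=7 not in)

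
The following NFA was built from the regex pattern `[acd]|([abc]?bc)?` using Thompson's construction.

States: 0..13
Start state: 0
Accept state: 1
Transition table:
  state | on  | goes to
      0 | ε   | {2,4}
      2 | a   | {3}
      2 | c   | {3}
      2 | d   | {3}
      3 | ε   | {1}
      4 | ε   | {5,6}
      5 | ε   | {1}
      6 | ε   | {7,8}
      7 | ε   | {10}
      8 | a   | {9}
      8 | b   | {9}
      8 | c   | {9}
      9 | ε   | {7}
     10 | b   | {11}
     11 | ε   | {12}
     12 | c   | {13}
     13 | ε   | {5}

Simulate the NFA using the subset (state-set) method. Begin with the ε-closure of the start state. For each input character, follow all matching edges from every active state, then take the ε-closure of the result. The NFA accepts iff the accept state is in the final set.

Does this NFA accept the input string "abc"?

start: ε-closure({0}) = {0,1,2,4,5,6,7,8,10}
'a' @ 1: {1,3,7,9,10}  (accept∈set)
'b' @ 2: {11,12}
'c' @ 3: {1,5,13}  (accept∈set)
after full input: {1,5,13}  (accept=1 in)

Answer: ACCEPT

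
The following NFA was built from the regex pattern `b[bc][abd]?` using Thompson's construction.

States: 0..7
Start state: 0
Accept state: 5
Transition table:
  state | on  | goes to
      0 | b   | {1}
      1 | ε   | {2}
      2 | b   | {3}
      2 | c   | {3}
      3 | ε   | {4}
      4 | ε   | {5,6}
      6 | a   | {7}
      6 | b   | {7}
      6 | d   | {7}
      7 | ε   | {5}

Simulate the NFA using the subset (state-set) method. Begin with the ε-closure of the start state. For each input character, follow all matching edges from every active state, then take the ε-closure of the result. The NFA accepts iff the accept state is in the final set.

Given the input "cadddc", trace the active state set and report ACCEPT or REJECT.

initial (ε-close {0}): {0}
'c' @ 1: {}  — state set empty
rest 'adddc' ignored (set empty)
end set {} — state 5 not in

Answer: REJECT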